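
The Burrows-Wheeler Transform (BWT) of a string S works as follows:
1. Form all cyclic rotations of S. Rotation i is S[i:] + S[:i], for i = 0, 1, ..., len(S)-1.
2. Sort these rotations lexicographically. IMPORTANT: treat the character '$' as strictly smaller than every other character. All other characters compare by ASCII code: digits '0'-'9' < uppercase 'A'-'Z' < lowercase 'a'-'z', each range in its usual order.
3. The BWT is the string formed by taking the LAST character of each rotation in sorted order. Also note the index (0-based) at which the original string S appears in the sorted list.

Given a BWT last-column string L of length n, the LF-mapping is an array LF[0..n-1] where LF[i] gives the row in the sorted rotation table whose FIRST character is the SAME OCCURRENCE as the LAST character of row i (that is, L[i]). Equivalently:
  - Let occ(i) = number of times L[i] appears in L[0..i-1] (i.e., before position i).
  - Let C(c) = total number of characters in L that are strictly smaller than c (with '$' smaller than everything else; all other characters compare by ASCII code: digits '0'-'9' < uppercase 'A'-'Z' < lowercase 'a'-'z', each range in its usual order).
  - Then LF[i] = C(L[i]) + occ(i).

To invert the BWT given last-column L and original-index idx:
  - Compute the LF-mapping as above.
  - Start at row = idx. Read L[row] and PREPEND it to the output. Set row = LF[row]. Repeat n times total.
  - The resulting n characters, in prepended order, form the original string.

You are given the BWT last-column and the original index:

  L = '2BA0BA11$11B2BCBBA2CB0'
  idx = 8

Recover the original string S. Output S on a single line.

Answer: 2ABBA12BBB011A0CBCB12$

Derivation:
LF mapping: 7 13 10 1 14 11 3 4 0 5 6 15 8 16 20 17 18 12 9 21 19 2
Walk LF starting at row 8, prepending L[row]:
  step 1: row=8, L[8]='$', prepend. Next row=LF[8]=0
  step 2: row=0, L[0]='2', prepend. Next row=LF[0]=7
  step 3: row=7, L[7]='1', prepend. Next row=LF[7]=4
  step 4: row=4, L[4]='B', prepend. Next row=LF[4]=14
  step 5: row=14, L[14]='C', prepend. Next row=LF[14]=20
  step 6: row=20, L[20]='B', prepend. Next row=LF[20]=19
  step 7: row=19, L[19]='C', prepend. Next row=LF[19]=21
  step 8: row=21, L[21]='0', prepend. Next row=LF[21]=2
  step 9: row=2, L[2]='A', prepend. Next row=LF[2]=10
  step 10: row=10, L[10]='1', prepend. Next row=LF[10]=6
  step 11: row=6, L[6]='1', prepend. Next row=LF[6]=3
  step 12: row=3, L[3]='0', prepend. Next row=LF[3]=1
  step 13: row=1, L[1]='B', prepend. Next row=LF[1]=13
  step 14: row=13, L[13]='B', prepend. Next row=LF[13]=16
  step 15: row=16, L[16]='B', prepend. Next row=LF[16]=18
  step 16: row=18, L[18]='2', prepend. Next row=LF[18]=9
  step 17: row=9, L[9]='1', prepend. Next row=LF[9]=5
  step 18: row=5, L[5]='A', prepend. Next row=LF[5]=11
  step 19: row=11, L[11]='B', prepend. Next row=LF[11]=15
  step 20: row=15, L[15]='B', prepend. Next row=LF[15]=17
  step 21: row=17, L[17]='A', prepend. Next row=LF[17]=12
  step 22: row=12, L[12]='2', prepend. Next row=LF[12]=8
Reversed output: 2ABBA12BBB011A0CBCB12$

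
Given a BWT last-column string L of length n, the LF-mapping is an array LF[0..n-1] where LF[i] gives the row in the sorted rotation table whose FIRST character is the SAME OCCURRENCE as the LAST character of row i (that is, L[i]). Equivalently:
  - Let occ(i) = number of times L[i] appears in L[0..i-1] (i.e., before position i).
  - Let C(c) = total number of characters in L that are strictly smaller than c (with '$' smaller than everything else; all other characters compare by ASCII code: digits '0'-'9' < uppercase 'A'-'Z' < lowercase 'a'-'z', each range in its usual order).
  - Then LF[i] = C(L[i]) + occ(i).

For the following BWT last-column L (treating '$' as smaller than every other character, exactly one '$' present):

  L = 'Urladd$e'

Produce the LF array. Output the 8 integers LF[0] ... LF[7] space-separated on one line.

Char counts: '$':1, 'U':1, 'a':1, 'd':2, 'e':1, 'l':1, 'r':1
C (first-col start): C('$')=0, C('U')=1, C('a')=2, C('d')=3, C('e')=5, C('l')=6, C('r')=7
L[0]='U': occ=0, LF[0]=C('U')+0=1+0=1
L[1]='r': occ=0, LF[1]=C('r')+0=7+0=7
L[2]='l': occ=0, LF[2]=C('l')+0=6+0=6
L[3]='a': occ=0, LF[3]=C('a')+0=2+0=2
L[4]='d': occ=0, LF[4]=C('d')+0=3+0=3
L[5]='d': occ=1, LF[5]=C('d')+1=3+1=4
L[6]='$': occ=0, LF[6]=C('$')+0=0+0=0
L[7]='e': occ=0, LF[7]=C('e')+0=5+0=5

Answer: 1 7 6 2 3 4 0 5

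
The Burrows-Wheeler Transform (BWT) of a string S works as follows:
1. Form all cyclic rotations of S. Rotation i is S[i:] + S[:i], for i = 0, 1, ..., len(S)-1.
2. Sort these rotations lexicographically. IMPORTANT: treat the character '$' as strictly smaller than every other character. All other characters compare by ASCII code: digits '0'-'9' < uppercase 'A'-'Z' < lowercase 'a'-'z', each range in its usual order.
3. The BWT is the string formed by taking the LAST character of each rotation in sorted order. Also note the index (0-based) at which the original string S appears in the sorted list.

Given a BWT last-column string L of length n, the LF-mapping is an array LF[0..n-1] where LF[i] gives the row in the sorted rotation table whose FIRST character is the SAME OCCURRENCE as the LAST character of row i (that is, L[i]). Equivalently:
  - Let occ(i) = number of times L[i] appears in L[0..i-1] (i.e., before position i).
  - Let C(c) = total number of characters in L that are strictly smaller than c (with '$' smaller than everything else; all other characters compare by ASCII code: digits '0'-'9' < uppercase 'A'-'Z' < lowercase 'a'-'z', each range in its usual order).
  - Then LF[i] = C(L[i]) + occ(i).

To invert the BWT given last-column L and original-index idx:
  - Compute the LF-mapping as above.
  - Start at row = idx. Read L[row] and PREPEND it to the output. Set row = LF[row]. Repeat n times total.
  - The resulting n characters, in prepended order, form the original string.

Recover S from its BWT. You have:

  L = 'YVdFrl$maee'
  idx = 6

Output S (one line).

LF mapping: 3 2 5 1 10 8 0 9 4 6 7
Walk LF starting at row 6, prepending L[row]:
  step 1: row=6, L[6]='$', prepend. Next row=LF[6]=0
  step 2: row=0, L[0]='Y', prepend. Next row=LF[0]=3
  step 3: row=3, L[3]='F', prepend. Next row=LF[3]=1
  step 4: row=1, L[1]='V', prepend. Next row=LF[1]=2
  step 5: row=2, L[2]='d', prepend. Next row=LF[2]=5
  step 6: row=5, L[5]='l', prepend. Next row=LF[5]=8
  step 7: row=8, L[8]='a', prepend. Next row=LF[8]=4
  step 8: row=4, L[4]='r', prepend. Next row=LF[4]=10
  step 9: row=10, L[10]='e', prepend. Next row=LF[10]=7
  step 10: row=7, L[7]='m', prepend. Next row=LF[7]=9
  step 11: row=9, L[9]='e', prepend. Next row=LF[9]=6
Reversed output: emeraldVFY$

Answer: emeraldVFY$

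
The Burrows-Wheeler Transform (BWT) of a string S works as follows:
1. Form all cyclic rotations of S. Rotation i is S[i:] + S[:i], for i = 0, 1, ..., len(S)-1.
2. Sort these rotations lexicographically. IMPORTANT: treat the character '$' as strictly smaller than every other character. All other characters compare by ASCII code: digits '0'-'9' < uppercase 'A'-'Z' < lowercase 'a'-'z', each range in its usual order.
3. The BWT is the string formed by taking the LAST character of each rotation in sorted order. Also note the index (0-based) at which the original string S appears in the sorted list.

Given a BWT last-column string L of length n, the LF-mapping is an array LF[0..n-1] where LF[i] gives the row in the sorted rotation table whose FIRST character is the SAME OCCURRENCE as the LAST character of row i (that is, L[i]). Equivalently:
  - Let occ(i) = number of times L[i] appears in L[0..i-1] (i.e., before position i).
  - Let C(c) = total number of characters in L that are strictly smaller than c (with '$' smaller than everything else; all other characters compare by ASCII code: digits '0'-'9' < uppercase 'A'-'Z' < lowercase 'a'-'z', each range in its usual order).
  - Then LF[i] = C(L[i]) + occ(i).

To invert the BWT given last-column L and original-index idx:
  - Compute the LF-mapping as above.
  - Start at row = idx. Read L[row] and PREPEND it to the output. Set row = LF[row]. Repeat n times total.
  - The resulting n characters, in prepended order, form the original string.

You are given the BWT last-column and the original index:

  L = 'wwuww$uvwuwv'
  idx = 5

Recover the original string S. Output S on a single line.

Answer: vwwwuwvwuuw$

Derivation:
LF mapping: 6 7 1 8 9 0 2 4 10 3 11 5
Walk LF starting at row 5, prepending L[row]:
  step 1: row=5, L[5]='$', prepend. Next row=LF[5]=0
  step 2: row=0, L[0]='w', prepend. Next row=LF[0]=6
  step 3: row=6, L[6]='u', prepend. Next row=LF[6]=2
  step 4: row=2, L[2]='u', prepend. Next row=LF[2]=1
  step 5: row=1, L[1]='w', prepend. Next row=LF[1]=7
  step 6: row=7, L[7]='v', prepend. Next row=LF[7]=4
  step 7: row=4, L[4]='w', prepend. Next row=LF[4]=9
  step 8: row=9, L[9]='u', prepend. Next row=LF[9]=3
  step 9: row=3, L[3]='w', prepend. Next row=LF[3]=8
  step 10: row=8, L[8]='w', prepend. Next row=LF[8]=10
  step 11: row=10, L[10]='w', prepend. Next row=LF[10]=11
  step 12: row=11, L[11]='v', prepend. Next row=LF[11]=5
Reversed output: vwwwuwvwuuw$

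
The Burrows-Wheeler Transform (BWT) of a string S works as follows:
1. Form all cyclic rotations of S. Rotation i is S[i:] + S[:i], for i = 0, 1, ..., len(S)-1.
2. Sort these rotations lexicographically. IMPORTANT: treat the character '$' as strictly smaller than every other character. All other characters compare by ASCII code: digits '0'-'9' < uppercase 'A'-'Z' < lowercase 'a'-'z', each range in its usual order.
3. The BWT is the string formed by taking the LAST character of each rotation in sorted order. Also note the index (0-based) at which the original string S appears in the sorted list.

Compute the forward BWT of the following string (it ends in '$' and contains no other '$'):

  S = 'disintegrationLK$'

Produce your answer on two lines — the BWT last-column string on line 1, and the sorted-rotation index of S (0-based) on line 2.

Answer: KLnr$testdoiigina
4

Derivation:
All 17 rotations (rotation i = S[i:]+S[:i]):
  rot[0] = disintegrationLK$
  rot[1] = isintegrationLK$d
  rot[2] = sintegrationLK$di
  rot[3] = integrationLK$dis
  rot[4] = ntegrationLK$disi
  rot[5] = tegrationLK$disin
  rot[6] = egrationLK$disint
  rot[7] = grationLK$disinte
  rot[8] = rationLK$disinteg
  rot[9] = ationLK$disintegr
  rot[10] = tionLK$disintegra
  rot[11] = ionLK$disintegrat
  rot[12] = onLK$disintegrati
  rot[13] = nLK$disintegratio
  rot[14] = LK$disintegration
  rot[15] = K$disintegrationL
  rot[16] = $disintegrationLK
Sorted (with $ < everything):
  sorted[0] = $disintegrationLK  (last char: 'K')
  sorted[1] = K$disintegrationL  (last char: 'L')
  sorted[2] = LK$disintegration  (last char: 'n')
  sorted[3] = ationLK$disintegr  (last char: 'r')
  sorted[4] = disintegrationLK$  (last char: '$')
  sorted[5] = egrationLK$disint  (last char: 't')
  sorted[6] = grationLK$disinte  (last char: 'e')
  sorted[7] = integrationLK$dis  (last char: 's')
  sorted[8] = ionLK$disintegrat  (last char: 't')
  sorted[9] = isintegrationLK$d  (last char: 'd')
  sorted[10] = nLK$disintegratio  (last char: 'o')
  sorted[11] = ntegrationLK$disi  (last char: 'i')
  sorted[12] = onLK$disintegrati  (last char: 'i')
  sorted[13] = rationLK$disinteg  (last char: 'g')
  sorted[14] = sintegrationLK$di  (last char: 'i')
  sorted[15] = tegrationLK$disin  (last char: 'n')
  sorted[16] = tionLK$disintegra  (last char: 'a')
Last column: KLnr$testdoiigina
Original string S is at sorted index 4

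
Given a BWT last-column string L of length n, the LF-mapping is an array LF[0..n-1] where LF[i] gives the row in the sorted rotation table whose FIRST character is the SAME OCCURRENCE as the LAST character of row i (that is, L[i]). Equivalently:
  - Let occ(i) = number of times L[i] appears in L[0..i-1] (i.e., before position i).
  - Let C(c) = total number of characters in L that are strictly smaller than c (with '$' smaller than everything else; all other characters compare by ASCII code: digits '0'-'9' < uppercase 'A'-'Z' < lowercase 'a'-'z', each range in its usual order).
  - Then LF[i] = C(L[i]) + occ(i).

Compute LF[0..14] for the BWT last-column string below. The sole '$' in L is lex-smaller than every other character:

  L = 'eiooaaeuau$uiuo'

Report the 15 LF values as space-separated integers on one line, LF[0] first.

Answer: 4 6 8 9 1 2 5 11 3 12 0 13 7 14 10

Derivation:
Char counts: '$':1, 'a':3, 'e':2, 'i':2, 'o':3, 'u':4
C (first-col start): C('$')=0, C('a')=1, C('e')=4, C('i')=6, C('o')=8, C('u')=11
L[0]='e': occ=0, LF[0]=C('e')+0=4+0=4
L[1]='i': occ=0, LF[1]=C('i')+0=6+0=6
L[2]='o': occ=0, LF[2]=C('o')+0=8+0=8
L[3]='o': occ=1, LF[3]=C('o')+1=8+1=9
L[4]='a': occ=0, LF[4]=C('a')+0=1+0=1
L[5]='a': occ=1, LF[5]=C('a')+1=1+1=2
L[6]='e': occ=1, LF[6]=C('e')+1=4+1=5
L[7]='u': occ=0, LF[7]=C('u')+0=11+0=11
L[8]='a': occ=2, LF[8]=C('a')+2=1+2=3
L[9]='u': occ=1, LF[9]=C('u')+1=11+1=12
L[10]='$': occ=0, LF[10]=C('$')+0=0+0=0
L[11]='u': occ=2, LF[11]=C('u')+2=11+2=13
L[12]='i': occ=1, LF[12]=C('i')+1=6+1=7
L[13]='u': occ=3, LF[13]=C('u')+3=11+3=14
L[14]='o': occ=2, LF[14]=C('o')+2=8+2=10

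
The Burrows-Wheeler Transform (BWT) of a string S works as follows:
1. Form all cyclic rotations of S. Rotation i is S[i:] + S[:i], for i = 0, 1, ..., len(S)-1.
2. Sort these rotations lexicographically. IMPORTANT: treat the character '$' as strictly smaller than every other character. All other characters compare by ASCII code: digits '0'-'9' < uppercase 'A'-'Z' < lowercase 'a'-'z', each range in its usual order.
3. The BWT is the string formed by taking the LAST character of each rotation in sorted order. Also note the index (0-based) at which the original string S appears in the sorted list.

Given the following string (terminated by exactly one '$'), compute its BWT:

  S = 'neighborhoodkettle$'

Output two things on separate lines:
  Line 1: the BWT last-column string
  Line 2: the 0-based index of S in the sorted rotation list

All 19 rotations (rotation i = S[i:]+S[:i]):
  rot[0] = neighborhoodkettle$
  rot[1] = eighborhoodkettle$n
  rot[2] = ighborhoodkettle$ne
  rot[3] = ghborhoodkettle$nei
  rot[4] = hborhoodkettle$neig
  rot[5] = borhoodkettle$neigh
  rot[6] = orhoodkettle$neighb
  rot[7] = rhoodkettle$neighbo
  rot[8] = hoodkettle$neighbor
  rot[9] = oodkettle$neighborh
  rot[10] = odkettle$neighborho
  rot[11] = dkettle$neighborhoo
  rot[12] = kettle$neighborhood
  rot[13] = ettle$neighborhoodk
  rot[14] = ttle$neighborhoodke
  rot[15] = tle$neighborhoodket
  rot[16] = le$neighborhoodkett
  rot[17] = e$neighborhoodkettl
  rot[18] = $neighborhoodkettle
Sorted (with $ < everything):
  sorted[0] = $neighborhoodkettle  (last char: 'e')
  sorted[1] = borhoodkettle$neigh  (last char: 'h')
  sorted[2] = dkettle$neighborhoo  (last char: 'o')
  sorted[3] = e$neighborhoodkettl  (last char: 'l')
  sorted[4] = eighborhoodkettle$n  (last char: 'n')
  sorted[5] = ettle$neighborhoodk  (last char: 'k')
  sorted[6] = ghborhoodkettle$nei  (last char: 'i')
  sorted[7] = hborhoodkettle$neig  (last char: 'g')
  sorted[8] = hoodkettle$neighbor  (last char: 'r')
  sorted[9] = ighborhoodkettle$ne  (last char: 'e')
  sorted[10] = kettle$neighborhood  (last char: 'd')
  sorted[11] = le$neighborhoodkett  (last char: 't')
  sorted[12] = neighborhoodkettle$  (last char: '$')
  sorted[13] = odkettle$neighborho  (last char: 'o')
  sorted[14] = oodkettle$neighborh  (last char: 'h')
  sorted[15] = orhoodkettle$neighb  (last char: 'b')
  sorted[16] = rhoodkettle$neighbo  (last char: 'o')
  sorted[17] = tle$neighborhoodket  (last char: 't')
  sorted[18] = ttle$neighborhoodke  (last char: 'e')
Last column: eholnkigredt$ohbote
Original string S is at sorted index 12

Answer: eholnkigredt$ohbote
12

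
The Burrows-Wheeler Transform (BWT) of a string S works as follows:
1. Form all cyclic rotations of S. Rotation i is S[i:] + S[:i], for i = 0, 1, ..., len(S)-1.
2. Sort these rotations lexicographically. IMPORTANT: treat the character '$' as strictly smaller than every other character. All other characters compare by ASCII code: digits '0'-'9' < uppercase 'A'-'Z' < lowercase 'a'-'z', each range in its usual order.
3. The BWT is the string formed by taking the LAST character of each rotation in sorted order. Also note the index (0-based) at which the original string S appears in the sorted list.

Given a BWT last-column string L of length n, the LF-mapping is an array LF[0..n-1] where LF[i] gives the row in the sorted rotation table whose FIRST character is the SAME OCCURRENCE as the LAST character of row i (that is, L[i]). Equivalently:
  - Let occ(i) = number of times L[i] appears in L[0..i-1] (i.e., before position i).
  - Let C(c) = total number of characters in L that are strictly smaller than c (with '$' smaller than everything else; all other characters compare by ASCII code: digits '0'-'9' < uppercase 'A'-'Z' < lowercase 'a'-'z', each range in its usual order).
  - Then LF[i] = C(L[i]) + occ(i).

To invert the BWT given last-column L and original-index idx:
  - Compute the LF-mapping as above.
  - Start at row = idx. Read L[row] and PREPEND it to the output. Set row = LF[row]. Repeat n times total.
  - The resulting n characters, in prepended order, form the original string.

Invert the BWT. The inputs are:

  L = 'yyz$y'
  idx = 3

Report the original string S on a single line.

LF mapping: 1 2 4 0 3
Walk LF starting at row 3, prepending L[row]:
  step 1: row=3, L[3]='$', prepend. Next row=LF[3]=0
  step 2: row=0, L[0]='y', prepend. Next row=LF[0]=1
  step 3: row=1, L[1]='y', prepend. Next row=LF[1]=2
  step 4: row=2, L[2]='z', prepend. Next row=LF[2]=4
  step 5: row=4, L[4]='y', prepend. Next row=LF[4]=3
Reversed output: yzyy$

Answer: yzyy$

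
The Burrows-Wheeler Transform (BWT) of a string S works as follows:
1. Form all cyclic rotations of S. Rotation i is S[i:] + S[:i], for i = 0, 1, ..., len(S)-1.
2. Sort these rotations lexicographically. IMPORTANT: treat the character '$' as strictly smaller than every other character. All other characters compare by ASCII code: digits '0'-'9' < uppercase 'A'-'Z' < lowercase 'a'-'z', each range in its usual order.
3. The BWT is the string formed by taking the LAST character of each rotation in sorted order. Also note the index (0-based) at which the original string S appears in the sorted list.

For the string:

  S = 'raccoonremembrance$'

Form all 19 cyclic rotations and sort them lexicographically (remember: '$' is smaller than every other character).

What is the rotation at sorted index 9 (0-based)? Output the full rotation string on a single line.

All 19 rotations (rotation i = S[i:]+S[:i]):
  rot[0] = raccoonremembrance$
  rot[1] = accoonremembrance$r
  rot[2] = ccoonremembrance$ra
  rot[3] = coonremembrance$rac
  rot[4] = oonremembrance$racc
  rot[5] = onremembrance$racco
  rot[6] = nremembrance$raccoo
  rot[7] = remembrance$raccoon
  rot[8] = emembrance$raccoonr
  rot[9] = membrance$raccoonre
  rot[10] = embrance$raccoonrem
  rot[11] = mbrance$raccoonreme
  rot[12] = brance$raccoonremem
  rot[13] = rance$raccoonrememb
  rot[14] = ance$raccoonremembr
  rot[15] = nce$raccoonremembra
  rot[16] = ce$raccoonremembran
  rot[17] = e$raccoonremembranc
  rot[18] = $raccoonremembrance
Sorted (with $ < everything):
  sorted[0] = $raccoonremembrance
  sorted[1] = accoonremembrance$r
  sorted[2] = ance$raccoonremembr
  sorted[3] = brance$raccoonremem
  sorted[4] = ccoonremembrance$ra
  sorted[5] = ce$raccoonremembran
  sorted[6] = coonremembrance$rac
  sorted[7] = e$raccoonremembranc
  sorted[8] = embrance$raccoonrem
  sorted[9] = emembrance$raccoonr
  sorted[10] = mbrance$raccoonreme
  sorted[11] = membrance$raccoonre
  sorted[12] = nce$raccoonremembra
  sorted[13] = nremembrance$raccoo
  sorted[14] = onremembrance$racco
  sorted[15] = oonremembrance$racc
  sorted[16] = raccoonremembrance$
  sorted[17] = rance$raccoonrememb
  sorted[18] = remembrance$raccoon
sorted[9] = emembrance$raccoonr

Answer: emembrance$raccoonr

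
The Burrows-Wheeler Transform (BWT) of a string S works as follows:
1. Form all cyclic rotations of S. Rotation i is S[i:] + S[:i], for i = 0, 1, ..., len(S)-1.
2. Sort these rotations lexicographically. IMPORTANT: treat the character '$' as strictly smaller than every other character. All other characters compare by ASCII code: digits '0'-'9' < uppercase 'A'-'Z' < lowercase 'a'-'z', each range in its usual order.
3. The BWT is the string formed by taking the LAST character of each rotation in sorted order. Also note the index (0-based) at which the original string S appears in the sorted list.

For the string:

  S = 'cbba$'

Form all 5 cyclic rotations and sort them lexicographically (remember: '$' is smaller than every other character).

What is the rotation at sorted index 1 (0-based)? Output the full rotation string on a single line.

Answer: a$cbb

Derivation:
All 5 rotations (rotation i = S[i:]+S[:i]):
  rot[0] = cbba$
  rot[1] = bba$c
  rot[2] = ba$cb
  rot[3] = a$cbb
  rot[4] = $cbba
Sorted (with $ < everything):
  sorted[0] = $cbba
  sorted[1] = a$cbb
  sorted[2] = ba$cb
  sorted[3] = bba$c
  sorted[4] = cbba$
sorted[1] = a$cbb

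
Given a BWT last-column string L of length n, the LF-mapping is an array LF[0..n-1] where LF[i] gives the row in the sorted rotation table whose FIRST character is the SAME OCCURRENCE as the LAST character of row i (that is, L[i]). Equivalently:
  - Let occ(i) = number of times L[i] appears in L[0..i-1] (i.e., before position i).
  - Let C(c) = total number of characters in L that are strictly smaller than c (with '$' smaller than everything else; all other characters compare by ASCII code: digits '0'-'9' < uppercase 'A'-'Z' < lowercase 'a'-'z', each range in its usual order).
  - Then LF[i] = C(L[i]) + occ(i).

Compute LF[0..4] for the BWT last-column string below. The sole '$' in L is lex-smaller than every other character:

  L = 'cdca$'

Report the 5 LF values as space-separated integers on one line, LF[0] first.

Answer: 2 4 3 1 0

Derivation:
Char counts: '$':1, 'a':1, 'c':2, 'd':1
C (first-col start): C('$')=0, C('a')=1, C('c')=2, C('d')=4
L[0]='c': occ=0, LF[0]=C('c')+0=2+0=2
L[1]='d': occ=0, LF[1]=C('d')+0=4+0=4
L[2]='c': occ=1, LF[2]=C('c')+1=2+1=3
L[3]='a': occ=0, LF[3]=C('a')+0=1+0=1
L[4]='$': occ=0, LF[4]=C('$')+0=0+0=0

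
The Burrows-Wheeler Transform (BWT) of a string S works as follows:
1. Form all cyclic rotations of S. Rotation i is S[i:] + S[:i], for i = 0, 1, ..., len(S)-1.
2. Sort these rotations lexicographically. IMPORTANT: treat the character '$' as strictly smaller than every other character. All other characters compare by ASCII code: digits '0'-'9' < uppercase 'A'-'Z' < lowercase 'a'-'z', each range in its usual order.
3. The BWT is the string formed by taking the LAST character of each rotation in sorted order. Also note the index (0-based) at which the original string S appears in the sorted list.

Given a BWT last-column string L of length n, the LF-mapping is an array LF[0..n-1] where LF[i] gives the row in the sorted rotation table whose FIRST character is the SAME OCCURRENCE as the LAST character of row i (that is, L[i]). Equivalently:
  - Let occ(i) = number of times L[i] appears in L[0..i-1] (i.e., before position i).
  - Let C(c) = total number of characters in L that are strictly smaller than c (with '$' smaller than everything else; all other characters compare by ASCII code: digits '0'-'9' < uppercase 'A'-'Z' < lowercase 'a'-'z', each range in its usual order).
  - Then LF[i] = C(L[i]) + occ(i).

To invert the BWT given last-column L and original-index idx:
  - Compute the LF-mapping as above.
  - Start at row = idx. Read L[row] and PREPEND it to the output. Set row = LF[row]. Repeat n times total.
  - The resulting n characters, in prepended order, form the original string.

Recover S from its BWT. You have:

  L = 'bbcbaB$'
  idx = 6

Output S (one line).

Answer: cabBbb$

Derivation:
LF mapping: 3 4 6 5 2 1 0
Walk LF starting at row 6, prepending L[row]:
  step 1: row=6, L[6]='$', prepend. Next row=LF[6]=0
  step 2: row=0, L[0]='b', prepend. Next row=LF[0]=3
  step 3: row=3, L[3]='b', prepend. Next row=LF[3]=5
  step 4: row=5, L[5]='B', prepend. Next row=LF[5]=1
  step 5: row=1, L[1]='b', prepend. Next row=LF[1]=4
  step 6: row=4, L[4]='a', prepend. Next row=LF[4]=2
  step 7: row=2, L[2]='c', prepend. Next row=LF[2]=6
Reversed output: cabBbb$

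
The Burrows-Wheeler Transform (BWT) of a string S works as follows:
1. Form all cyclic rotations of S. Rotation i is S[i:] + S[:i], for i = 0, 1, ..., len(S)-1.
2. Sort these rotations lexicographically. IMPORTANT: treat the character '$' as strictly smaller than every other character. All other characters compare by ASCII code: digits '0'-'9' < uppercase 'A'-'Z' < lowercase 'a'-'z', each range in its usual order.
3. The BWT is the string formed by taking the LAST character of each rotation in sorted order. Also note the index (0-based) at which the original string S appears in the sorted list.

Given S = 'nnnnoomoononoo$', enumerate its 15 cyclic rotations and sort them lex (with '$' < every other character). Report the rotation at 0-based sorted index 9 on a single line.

Answer: omoononoo$nnnno

Derivation:
All 15 rotations (rotation i = S[i:]+S[:i]):
  rot[0] = nnnnoomoononoo$
  rot[1] = nnnoomoononoo$n
  rot[2] = nnoomoononoo$nn
  rot[3] = noomoononoo$nnn
  rot[4] = oomoononoo$nnnn
  rot[5] = omoononoo$nnnno
  rot[6] = moononoo$nnnnoo
  rot[7] = oononoo$nnnnoom
  rot[8] = ononoo$nnnnoomo
  rot[9] = nonoo$nnnnoomoo
  rot[10] = onoo$nnnnoomoon
  rot[11] = noo$nnnnoomoono
  rot[12] = oo$nnnnoomoonon
  rot[13] = o$nnnnoomoonono
  rot[14] = $nnnnoomoononoo
Sorted (with $ < everything):
  sorted[0] = $nnnnoomoononoo
  sorted[1] = moononoo$nnnnoo
  sorted[2] = nnnnoomoononoo$
  sorted[3] = nnnoomoononoo$n
  sorted[4] = nnoomoononoo$nn
  sorted[5] = nonoo$nnnnoomoo
  sorted[6] = noo$nnnnoomoono
  sorted[7] = noomoononoo$nnn
  sorted[8] = o$nnnnoomoonono
  sorted[9] = omoononoo$nnnno
  sorted[10] = ononoo$nnnnoomo
  sorted[11] = onoo$nnnnoomoon
  sorted[12] = oo$nnnnoomoonon
  sorted[13] = oomoononoo$nnnn
  sorted[14] = oononoo$nnnnoom
sorted[9] = omoononoo$nnnno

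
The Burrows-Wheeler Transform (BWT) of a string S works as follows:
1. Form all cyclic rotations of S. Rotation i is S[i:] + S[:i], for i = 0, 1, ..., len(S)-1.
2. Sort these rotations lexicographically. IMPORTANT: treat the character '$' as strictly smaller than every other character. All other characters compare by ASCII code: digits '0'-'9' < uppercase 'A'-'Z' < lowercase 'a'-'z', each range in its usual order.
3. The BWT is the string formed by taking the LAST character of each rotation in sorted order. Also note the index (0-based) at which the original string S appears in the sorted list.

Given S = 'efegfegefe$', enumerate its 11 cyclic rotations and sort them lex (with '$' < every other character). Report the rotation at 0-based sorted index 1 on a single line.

Answer: e$efegfegef

Derivation:
All 11 rotations (rotation i = S[i:]+S[:i]):
  rot[0] = efegfegefe$
  rot[1] = fegfegefe$e
  rot[2] = egfegefe$ef
  rot[3] = gfegefe$efe
  rot[4] = fegefe$efeg
  rot[5] = egefe$efegf
  rot[6] = gefe$efegfe
  rot[7] = efe$efegfeg
  rot[8] = fe$efegfege
  rot[9] = e$efegfegef
  rot[10] = $efegfegefe
Sorted (with $ < everything):
  sorted[0] = $efegfegefe
  sorted[1] = e$efegfegef
  sorted[2] = efe$efegfeg
  sorted[3] = efegfegefe$
  sorted[4] = egefe$efegf
  sorted[5] = egfegefe$ef
  sorted[6] = fe$efegfege
  sorted[7] = fegefe$efeg
  sorted[8] = fegfegefe$e
  sorted[9] = gefe$efegfe
  sorted[10] = gfegefe$efe
sorted[1] = e$efegfegef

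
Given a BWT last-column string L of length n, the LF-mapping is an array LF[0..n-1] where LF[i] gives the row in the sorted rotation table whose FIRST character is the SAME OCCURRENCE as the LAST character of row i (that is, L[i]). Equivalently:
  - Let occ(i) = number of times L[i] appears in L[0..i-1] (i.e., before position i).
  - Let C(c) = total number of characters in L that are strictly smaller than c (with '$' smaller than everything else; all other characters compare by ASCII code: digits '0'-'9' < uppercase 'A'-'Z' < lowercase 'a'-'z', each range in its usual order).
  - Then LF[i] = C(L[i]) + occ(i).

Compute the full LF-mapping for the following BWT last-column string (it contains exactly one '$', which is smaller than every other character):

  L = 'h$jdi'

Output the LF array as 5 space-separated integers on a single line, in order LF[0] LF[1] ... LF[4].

Char counts: '$':1, 'd':1, 'h':1, 'i':1, 'j':1
C (first-col start): C('$')=0, C('d')=1, C('h')=2, C('i')=3, C('j')=4
L[0]='h': occ=0, LF[0]=C('h')+0=2+0=2
L[1]='$': occ=0, LF[1]=C('$')+0=0+0=0
L[2]='j': occ=0, LF[2]=C('j')+0=4+0=4
L[3]='d': occ=0, LF[3]=C('d')+0=1+0=1
L[4]='i': occ=0, LF[4]=C('i')+0=3+0=3

Answer: 2 0 4 1 3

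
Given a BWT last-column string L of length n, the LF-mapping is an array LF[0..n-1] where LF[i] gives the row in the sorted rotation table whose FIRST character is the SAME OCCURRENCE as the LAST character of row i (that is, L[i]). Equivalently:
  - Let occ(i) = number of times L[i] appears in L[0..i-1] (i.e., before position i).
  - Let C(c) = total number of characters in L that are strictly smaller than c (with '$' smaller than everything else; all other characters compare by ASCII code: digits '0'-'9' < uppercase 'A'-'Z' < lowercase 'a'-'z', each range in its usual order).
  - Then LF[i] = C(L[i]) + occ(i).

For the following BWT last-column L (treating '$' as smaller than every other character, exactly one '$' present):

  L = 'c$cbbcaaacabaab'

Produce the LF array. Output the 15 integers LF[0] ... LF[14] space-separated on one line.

Answer: 11 0 12 7 8 13 1 2 3 14 4 9 5 6 10

Derivation:
Char counts: '$':1, 'a':6, 'b':4, 'c':4
C (first-col start): C('$')=0, C('a')=1, C('b')=7, C('c')=11
L[0]='c': occ=0, LF[0]=C('c')+0=11+0=11
L[1]='$': occ=0, LF[1]=C('$')+0=0+0=0
L[2]='c': occ=1, LF[2]=C('c')+1=11+1=12
L[3]='b': occ=0, LF[3]=C('b')+0=7+0=7
L[4]='b': occ=1, LF[4]=C('b')+1=7+1=8
L[5]='c': occ=2, LF[5]=C('c')+2=11+2=13
L[6]='a': occ=0, LF[6]=C('a')+0=1+0=1
L[7]='a': occ=1, LF[7]=C('a')+1=1+1=2
L[8]='a': occ=2, LF[8]=C('a')+2=1+2=3
L[9]='c': occ=3, LF[9]=C('c')+3=11+3=14
L[10]='a': occ=3, LF[10]=C('a')+3=1+3=4
L[11]='b': occ=2, LF[11]=C('b')+2=7+2=9
L[12]='a': occ=4, LF[12]=C('a')+4=1+4=5
L[13]='a': occ=5, LF[13]=C('a')+5=1+5=6
L[14]='b': occ=3, LF[14]=C('b')+3=7+3=10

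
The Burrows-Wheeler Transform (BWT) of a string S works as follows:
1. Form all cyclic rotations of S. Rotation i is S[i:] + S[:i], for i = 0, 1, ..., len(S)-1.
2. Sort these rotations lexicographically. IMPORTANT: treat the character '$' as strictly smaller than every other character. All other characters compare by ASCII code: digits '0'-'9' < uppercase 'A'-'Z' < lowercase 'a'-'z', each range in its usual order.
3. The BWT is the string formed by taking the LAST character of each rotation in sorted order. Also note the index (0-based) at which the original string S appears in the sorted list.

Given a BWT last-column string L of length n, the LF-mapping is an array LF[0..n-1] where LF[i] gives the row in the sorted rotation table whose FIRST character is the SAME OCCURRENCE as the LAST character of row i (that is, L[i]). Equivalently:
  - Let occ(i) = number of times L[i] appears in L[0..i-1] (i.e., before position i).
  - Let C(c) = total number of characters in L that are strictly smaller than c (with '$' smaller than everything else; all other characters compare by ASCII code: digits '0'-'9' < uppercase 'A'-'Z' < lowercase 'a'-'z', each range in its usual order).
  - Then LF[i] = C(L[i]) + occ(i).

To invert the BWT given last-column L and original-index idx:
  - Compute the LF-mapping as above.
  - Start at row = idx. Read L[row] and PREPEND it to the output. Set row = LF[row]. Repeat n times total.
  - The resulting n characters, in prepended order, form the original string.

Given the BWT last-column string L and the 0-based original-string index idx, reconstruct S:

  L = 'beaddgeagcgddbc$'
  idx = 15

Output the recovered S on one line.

Answer: gdecgdbgcdeaadb$

Derivation:
LF mapping: 3 11 1 7 8 13 12 2 14 5 15 9 10 4 6 0
Walk LF starting at row 15, prepending L[row]:
  step 1: row=15, L[15]='$', prepend. Next row=LF[15]=0
  step 2: row=0, L[0]='b', prepend. Next row=LF[0]=3
  step 3: row=3, L[3]='d', prepend. Next row=LF[3]=7
  step 4: row=7, L[7]='a', prepend. Next row=LF[7]=2
  step 5: row=2, L[2]='a', prepend. Next row=LF[2]=1
  step 6: row=1, L[1]='e', prepend. Next row=LF[1]=11
  step 7: row=11, L[11]='d', prepend. Next row=LF[11]=9
  step 8: row=9, L[9]='c', prepend. Next row=LF[9]=5
  step 9: row=5, L[5]='g', prepend. Next row=LF[5]=13
  step 10: row=13, L[13]='b', prepend. Next row=LF[13]=4
  step 11: row=4, L[4]='d', prepend. Next row=LF[4]=8
  step 12: row=8, L[8]='g', prepend. Next row=LF[8]=14
  step 13: row=14, L[14]='c', prepend. Next row=LF[14]=6
  step 14: row=6, L[6]='e', prepend. Next row=LF[6]=12
  step 15: row=12, L[12]='d', prepend. Next row=LF[12]=10
  step 16: row=10, L[10]='g', prepend. Next row=LF[10]=15
Reversed output: gdecgdbgcdeaadb$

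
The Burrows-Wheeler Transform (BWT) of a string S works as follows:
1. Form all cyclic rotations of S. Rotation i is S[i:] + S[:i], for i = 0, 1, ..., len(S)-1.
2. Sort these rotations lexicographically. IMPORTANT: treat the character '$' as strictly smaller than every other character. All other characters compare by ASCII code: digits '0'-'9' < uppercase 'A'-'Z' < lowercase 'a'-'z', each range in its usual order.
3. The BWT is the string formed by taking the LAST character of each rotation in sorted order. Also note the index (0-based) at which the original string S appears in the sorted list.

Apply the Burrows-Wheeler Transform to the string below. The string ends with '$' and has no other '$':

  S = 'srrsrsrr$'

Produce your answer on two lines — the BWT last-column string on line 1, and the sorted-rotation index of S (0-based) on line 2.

All 9 rotations (rotation i = S[i:]+S[:i]):
  rot[0] = srrsrsrr$
  rot[1] = rrsrsrr$s
  rot[2] = rsrsrr$sr
  rot[3] = srsrr$srr
  rot[4] = rsrr$srrs
  rot[5] = srr$srrsr
  rot[6] = rr$srrsrs
  rot[7] = r$srrsrsr
  rot[8] = $srrsrsrr
Sorted (with $ < everything):
  sorted[0] = $srrsrsrr  (last char: 'r')
  sorted[1] = r$srrsrsr  (last char: 'r')
  sorted[2] = rr$srrsrs  (last char: 's')
  sorted[3] = rrsrsrr$s  (last char: 's')
  sorted[4] = rsrr$srrs  (last char: 's')
  sorted[5] = rsrsrr$sr  (last char: 'r')
  sorted[6] = srr$srrsr  (last char: 'r')
  sorted[7] = srrsrsrr$  (last char: '$')
  sorted[8] = srsrr$srr  (last char: 'r')
Last column: rrsssrr$r
Original string S is at sorted index 7

Answer: rrsssrr$r
7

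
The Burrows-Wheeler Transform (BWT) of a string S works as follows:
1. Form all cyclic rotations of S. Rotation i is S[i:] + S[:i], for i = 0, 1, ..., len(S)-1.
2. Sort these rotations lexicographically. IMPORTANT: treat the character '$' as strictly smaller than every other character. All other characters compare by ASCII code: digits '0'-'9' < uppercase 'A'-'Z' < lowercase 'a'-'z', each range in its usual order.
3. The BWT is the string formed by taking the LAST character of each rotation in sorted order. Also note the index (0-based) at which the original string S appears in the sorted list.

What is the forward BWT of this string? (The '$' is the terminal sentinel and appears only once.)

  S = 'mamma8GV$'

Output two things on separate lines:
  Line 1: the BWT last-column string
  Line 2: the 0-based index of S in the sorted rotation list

Answer: Va8Gmmm$a
7

Derivation:
All 9 rotations (rotation i = S[i:]+S[:i]):
  rot[0] = mamma8GV$
  rot[1] = amma8GV$m
  rot[2] = mma8GV$ma
  rot[3] = ma8GV$mam
  rot[4] = a8GV$mamm
  rot[5] = 8GV$mamma
  rot[6] = GV$mamma8
  rot[7] = V$mamma8G
  rot[8] = $mamma8GV
Sorted (with $ < everything):
  sorted[0] = $mamma8GV  (last char: 'V')
  sorted[1] = 8GV$mamma  (last char: 'a')
  sorted[2] = GV$mamma8  (last char: '8')
  sorted[3] = V$mamma8G  (last char: 'G')
  sorted[4] = a8GV$mamm  (last char: 'm')
  sorted[5] = amma8GV$m  (last char: 'm')
  sorted[6] = ma8GV$mam  (last char: 'm')
  sorted[7] = mamma8GV$  (last char: '$')
  sorted[8] = mma8GV$ma  (last char: 'a')
Last column: Va8Gmmm$a
Original string S is at sorted index 7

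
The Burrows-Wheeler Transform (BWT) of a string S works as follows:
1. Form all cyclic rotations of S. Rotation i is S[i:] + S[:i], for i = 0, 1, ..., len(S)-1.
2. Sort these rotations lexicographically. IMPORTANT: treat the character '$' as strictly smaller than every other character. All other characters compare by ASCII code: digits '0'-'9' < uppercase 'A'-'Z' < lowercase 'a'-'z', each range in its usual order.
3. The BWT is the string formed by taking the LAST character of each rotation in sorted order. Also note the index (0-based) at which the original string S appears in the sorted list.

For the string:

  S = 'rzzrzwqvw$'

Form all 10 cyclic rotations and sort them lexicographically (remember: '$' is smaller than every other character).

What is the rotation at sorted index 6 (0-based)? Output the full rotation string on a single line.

Answer: wqvw$rzzrz

Derivation:
All 10 rotations (rotation i = S[i:]+S[:i]):
  rot[0] = rzzrzwqvw$
  rot[1] = zzrzwqvw$r
  rot[2] = zrzwqvw$rz
  rot[3] = rzwqvw$rzz
  rot[4] = zwqvw$rzzr
  rot[5] = wqvw$rzzrz
  rot[6] = qvw$rzzrzw
  rot[7] = vw$rzzrzwq
  rot[8] = w$rzzrzwqv
  rot[9] = $rzzrzwqvw
Sorted (with $ < everything):
  sorted[0] = $rzzrzwqvw
  sorted[1] = qvw$rzzrzw
  sorted[2] = rzwqvw$rzz
  sorted[3] = rzzrzwqvw$
  sorted[4] = vw$rzzrzwq
  sorted[5] = w$rzzrzwqv
  sorted[6] = wqvw$rzzrz
  sorted[7] = zrzwqvw$rz
  sorted[8] = zwqvw$rzzr
  sorted[9] = zzrzwqvw$r
sorted[6] = wqvw$rzzrz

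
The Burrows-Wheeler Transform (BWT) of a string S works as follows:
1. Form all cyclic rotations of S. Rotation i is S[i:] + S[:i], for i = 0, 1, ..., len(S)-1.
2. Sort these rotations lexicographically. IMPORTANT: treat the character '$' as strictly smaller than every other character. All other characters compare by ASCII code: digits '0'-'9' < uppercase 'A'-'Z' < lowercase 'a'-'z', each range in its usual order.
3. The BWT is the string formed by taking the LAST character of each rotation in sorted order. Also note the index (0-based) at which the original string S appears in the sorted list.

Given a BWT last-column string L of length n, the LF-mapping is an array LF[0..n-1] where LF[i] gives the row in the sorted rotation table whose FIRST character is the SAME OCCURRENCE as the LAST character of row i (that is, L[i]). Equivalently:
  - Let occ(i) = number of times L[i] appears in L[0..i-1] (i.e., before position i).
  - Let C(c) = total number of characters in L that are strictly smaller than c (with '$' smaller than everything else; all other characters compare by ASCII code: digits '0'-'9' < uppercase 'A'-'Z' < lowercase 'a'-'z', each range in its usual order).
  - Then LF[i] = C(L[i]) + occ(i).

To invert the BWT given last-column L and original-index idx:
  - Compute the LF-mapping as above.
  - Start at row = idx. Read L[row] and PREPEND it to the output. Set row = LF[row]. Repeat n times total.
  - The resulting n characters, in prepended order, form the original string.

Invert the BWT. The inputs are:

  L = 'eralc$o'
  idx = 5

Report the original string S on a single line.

LF mapping: 3 6 1 4 2 0 5
Walk LF starting at row 5, prepending L[row]:
  step 1: row=5, L[5]='$', prepend. Next row=LF[5]=0
  step 2: row=0, L[0]='e', prepend. Next row=LF[0]=3
  step 3: row=3, L[3]='l', prepend. Next row=LF[3]=4
  step 4: row=4, L[4]='c', prepend. Next row=LF[4]=2
  step 5: row=2, L[2]='a', prepend. Next row=LF[2]=1
  step 6: row=1, L[1]='r', prepend. Next row=LF[1]=6
  step 7: row=6, L[6]='o', prepend. Next row=LF[6]=5
Reversed output: oracle$

Answer: oracle$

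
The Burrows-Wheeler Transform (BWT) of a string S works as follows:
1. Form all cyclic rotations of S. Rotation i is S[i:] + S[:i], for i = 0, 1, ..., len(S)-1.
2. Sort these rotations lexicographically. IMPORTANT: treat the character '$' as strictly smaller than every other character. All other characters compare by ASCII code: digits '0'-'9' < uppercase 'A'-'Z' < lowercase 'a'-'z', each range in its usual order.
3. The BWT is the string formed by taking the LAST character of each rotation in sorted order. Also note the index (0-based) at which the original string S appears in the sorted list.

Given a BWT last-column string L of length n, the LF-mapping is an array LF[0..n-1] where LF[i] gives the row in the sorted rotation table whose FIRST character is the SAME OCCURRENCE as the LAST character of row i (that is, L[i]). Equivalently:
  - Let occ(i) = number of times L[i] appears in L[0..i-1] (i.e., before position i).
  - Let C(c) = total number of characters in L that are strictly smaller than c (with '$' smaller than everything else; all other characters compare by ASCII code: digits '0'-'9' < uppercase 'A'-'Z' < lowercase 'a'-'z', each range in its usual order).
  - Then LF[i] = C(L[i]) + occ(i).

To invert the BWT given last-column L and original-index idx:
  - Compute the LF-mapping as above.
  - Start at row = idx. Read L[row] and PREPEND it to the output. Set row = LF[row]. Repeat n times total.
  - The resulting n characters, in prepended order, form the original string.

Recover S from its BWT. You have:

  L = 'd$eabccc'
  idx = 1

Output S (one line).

LF mapping: 6 0 7 1 2 3 4 5
Walk LF starting at row 1, prepending L[row]:
  step 1: row=1, L[1]='$', prepend. Next row=LF[1]=0
  step 2: row=0, L[0]='d', prepend. Next row=LF[0]=6
  step 3: row=6, L[6]='c', prepend. Next row=LF[6]=4
  step 4: row=4, L[4]='b', prepend. Next row=LF[4]=2
  step 5: row=2, L[2]='e', prepend. Next row=LF[2]=7
  step 6: row=7, L[7]='c', prepend. Next row=LF[7]=5
  step 7: row=5, L[5]='c', prepend. Next row=LF[5]=3
  step 8: row=3, L[3]='a', prepend. Next row=LF[3]=1
Reversed output: accebcd$

Answer: accebcd$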